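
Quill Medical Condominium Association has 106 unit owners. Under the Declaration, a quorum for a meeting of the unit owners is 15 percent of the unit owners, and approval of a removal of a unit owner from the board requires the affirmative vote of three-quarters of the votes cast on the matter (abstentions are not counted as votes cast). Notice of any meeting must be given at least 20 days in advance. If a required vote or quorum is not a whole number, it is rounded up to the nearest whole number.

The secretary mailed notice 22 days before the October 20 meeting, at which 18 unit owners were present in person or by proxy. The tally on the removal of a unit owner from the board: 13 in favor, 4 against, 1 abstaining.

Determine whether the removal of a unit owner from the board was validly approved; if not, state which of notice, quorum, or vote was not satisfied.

Valid — all requirements satisfied.

Notice: 22 days given; 20 required. Satisfied.
Quorum: 15% of 106 = 15.90, rounded up to 16; 18 present. Satisfied.
Vote: requires three-fourths of the votes cast (18 − 1 abstaining = 17); 3/4 of 17 = 12.75, rounded up to 13, so 13 needed; 13 in favor. Satisfied.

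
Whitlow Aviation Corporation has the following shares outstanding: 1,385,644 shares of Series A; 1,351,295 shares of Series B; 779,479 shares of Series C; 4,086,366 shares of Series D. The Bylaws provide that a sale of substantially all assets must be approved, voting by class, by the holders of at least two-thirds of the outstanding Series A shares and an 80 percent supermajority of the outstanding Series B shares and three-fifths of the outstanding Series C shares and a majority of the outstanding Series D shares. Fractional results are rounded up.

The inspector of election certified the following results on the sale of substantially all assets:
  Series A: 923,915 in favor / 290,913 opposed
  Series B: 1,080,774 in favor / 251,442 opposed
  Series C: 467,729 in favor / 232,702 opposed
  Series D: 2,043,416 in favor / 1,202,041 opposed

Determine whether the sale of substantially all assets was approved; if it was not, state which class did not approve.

Not approved — the Series B shares did not give the required vote.

Series A: 2/3 of 1385644 = 923762.67, rounded up to 923763; 923,763 required, 923,915 in favor — approved.
Series B: 4/5 of 1351295 = 1081036; 1,081,036 required, 1,080,774 in favor — not approved.
Series C: 3/5 of 779479 = 467687.40, rounded up to 467688; 467,688 required, 467,729 in favor — approved.
Series D: a majority of 4086366 is 2043184; 2,043,184 required, 2,043,416 in favor — approved.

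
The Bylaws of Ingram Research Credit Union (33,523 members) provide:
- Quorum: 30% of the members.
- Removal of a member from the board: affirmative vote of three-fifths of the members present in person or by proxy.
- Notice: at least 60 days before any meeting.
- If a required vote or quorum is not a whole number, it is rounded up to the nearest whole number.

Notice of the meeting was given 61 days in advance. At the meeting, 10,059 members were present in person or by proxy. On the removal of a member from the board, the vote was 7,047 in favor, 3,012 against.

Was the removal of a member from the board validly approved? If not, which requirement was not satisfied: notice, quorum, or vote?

Notice: 61 days given; 60 required. Satisfied.
Quorum: 30% of 33,523 = 10,056.90, rounded up to 10,057; 10,059 present. Satisfied.
Vote: requires three-fifths of those present (10,059); 3/5 of 10059 = 6035.40, rounded up to 6036, so 6,036 needed; 7,047 in favor. Satisfied.

Valid — all requirements satisfied.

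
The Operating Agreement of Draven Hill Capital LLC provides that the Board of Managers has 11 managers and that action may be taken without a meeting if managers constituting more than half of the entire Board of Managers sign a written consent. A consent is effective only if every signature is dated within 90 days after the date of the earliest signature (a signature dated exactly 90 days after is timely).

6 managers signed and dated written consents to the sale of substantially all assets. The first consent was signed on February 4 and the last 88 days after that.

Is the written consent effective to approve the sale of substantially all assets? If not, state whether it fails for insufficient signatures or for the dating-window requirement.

Effective — both the signature and dating-window requirements are satisfied.

Signatures required: more than half of 11 — a majority of 11 is 6, so 6 needed; 6 signed. Sufficient.
Dating window: the latest signature is 88 days after the earliest; the limit is 90 days. Within the window.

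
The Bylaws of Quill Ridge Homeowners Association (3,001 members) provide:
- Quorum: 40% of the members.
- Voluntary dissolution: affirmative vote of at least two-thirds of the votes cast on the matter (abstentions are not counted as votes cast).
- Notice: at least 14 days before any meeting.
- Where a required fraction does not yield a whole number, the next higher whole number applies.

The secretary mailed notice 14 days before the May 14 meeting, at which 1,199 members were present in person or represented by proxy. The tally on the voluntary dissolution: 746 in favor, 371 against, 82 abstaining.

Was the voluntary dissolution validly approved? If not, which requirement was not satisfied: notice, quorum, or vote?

Invalid — quorum requirement not satisfied.

Notice: 14 days given; 14 required. Satisfied.
Quorum: 40% of 3,001 = 1,200.40, rounded up to 1,201; 1,199 present. Not satisfied.
Vote: requires two-thirds of the votes cast (1,199 − 82 abstaining = 1,117); 2/3 of 1117 = 744.67, rounded up to 745, so 745 needed; 746 in favor. Satisfied.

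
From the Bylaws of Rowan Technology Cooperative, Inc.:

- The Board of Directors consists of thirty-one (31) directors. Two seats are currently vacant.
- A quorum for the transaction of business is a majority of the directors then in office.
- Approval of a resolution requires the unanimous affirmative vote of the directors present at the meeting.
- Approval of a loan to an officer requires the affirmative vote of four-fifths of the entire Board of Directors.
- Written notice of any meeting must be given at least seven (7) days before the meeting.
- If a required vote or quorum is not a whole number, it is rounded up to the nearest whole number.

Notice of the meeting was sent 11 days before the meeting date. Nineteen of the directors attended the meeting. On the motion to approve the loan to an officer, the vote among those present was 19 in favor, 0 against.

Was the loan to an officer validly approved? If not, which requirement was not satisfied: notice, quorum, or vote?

Notice: 11 days given; 7 required (11 ≥ 7). Satisfied.
Quorum: 19 present; quorum is 15. Satisfied.
Vote: the loan to an officer requires four-fifths of the entire Board of Directors (31). 4/5 of 31 = 24.80, rounded up to 25, so 25 affirmative votes are needed; 19 voted in favor. Not satisfied.

Invalid — vote requirement not satisfied.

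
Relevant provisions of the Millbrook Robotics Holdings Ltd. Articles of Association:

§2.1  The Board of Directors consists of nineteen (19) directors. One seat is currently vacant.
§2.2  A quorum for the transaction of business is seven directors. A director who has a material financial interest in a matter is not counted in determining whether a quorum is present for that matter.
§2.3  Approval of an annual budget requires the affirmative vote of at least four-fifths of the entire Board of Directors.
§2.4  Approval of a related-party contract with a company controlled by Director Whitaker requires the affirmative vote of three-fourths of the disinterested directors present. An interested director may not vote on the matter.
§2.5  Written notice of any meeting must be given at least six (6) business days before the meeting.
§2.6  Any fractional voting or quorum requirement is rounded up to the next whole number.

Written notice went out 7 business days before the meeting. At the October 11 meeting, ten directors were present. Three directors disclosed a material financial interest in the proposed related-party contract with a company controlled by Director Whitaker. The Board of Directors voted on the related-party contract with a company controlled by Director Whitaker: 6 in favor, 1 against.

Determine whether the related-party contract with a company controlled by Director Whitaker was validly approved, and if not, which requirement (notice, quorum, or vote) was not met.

Notice: 7 business days given; 6 required (7 ≥ 6). Satisfied.
Quorum: 10 present, but the 3 interested directors do not count, leaving 7. Quorum is 7. Satisfied.
Vote: the related-party contract with a company controlled by Director Whitaker requires three-fourths of the disinterested directors present (10 − 3 = 7). 3/4 of 7 = 5.25, rounded up to 6, so 6 affirmative votes are needed; 6 voted in favor. Satisfied.

Valid — all requirements satisfied.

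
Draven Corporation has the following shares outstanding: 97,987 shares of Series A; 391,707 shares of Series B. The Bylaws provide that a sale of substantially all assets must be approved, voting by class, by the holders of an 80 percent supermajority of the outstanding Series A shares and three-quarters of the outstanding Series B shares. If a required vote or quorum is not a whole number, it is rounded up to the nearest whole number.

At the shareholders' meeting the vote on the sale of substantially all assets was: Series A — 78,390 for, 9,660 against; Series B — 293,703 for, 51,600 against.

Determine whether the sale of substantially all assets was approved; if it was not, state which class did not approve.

Not approved — the Series B shares did not give the required vote.

Series A: 4/5 of 97987 = 78389.60, rounded up to 78390; 78,390 required, 78,390 in favor — approved.
Series B: 3/4 of 391707 = 293780.25, rounded up to 293781; 293,781 required, 293,703 in favor — not approved.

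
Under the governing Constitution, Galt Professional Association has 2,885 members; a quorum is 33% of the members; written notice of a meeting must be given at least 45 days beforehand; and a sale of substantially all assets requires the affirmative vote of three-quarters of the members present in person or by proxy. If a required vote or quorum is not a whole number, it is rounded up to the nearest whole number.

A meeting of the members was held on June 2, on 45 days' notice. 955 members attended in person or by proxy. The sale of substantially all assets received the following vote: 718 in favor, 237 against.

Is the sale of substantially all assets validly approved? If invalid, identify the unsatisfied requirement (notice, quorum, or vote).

Valid — all requirements satisfied.

Notice: 45 days given; 45 required. Satisfied.
Quorum: 33% of 2,885 = 952.05, rounded up to 953; 955 present. Satisfied.
Vote: requires three-fourths of those present (955); 3/4 of 955 = 716.25, rounded up to 717, so 717 needed; 718 in favor. Satisfied.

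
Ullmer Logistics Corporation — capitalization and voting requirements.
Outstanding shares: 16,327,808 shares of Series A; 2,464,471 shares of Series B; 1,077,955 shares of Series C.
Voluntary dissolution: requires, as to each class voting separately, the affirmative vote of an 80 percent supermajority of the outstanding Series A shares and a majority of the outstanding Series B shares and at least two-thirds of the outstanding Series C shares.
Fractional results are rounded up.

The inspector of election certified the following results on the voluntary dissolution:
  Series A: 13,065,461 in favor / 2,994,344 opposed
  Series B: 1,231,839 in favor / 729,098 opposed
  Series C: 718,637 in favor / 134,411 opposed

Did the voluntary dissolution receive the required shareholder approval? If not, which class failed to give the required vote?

Series A: 4/5 of 16327808 = 13062246.40, rounded up to 13062247; 13,062,247 required, 13,065,461 in favor — approved.
Series B: a majority of 2464471 is 1232236; 1,232,236 required, 1,231,839 in favor — not approved.
Series C: 2/3 of 1077955 = 718636.67, rounded up to 718637; 718,637 required, 718,637 in favor — approved.

Not approved — the Series B shares did not give the required vote.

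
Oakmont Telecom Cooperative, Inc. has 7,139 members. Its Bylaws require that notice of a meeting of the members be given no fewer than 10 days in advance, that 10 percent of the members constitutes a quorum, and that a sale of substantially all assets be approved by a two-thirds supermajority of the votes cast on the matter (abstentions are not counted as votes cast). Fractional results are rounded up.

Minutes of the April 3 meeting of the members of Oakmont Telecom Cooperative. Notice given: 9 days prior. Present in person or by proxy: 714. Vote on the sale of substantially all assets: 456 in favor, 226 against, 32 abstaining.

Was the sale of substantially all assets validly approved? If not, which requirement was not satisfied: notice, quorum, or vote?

Notice: 9 days given; 10 required. Not satisfied.
Quorum: 10% of 7,139 = 713.90, rounded up to 714; 714 present. Satisfied.
Vote: requires two-thirds of the votes cast (714 − 32 abstaining = 682); 2/3 of 682 = 454.67, rounded up to 455, so 455 needed; 456 in favor. Satisfied.

Invalid — notice requirement not satisfied.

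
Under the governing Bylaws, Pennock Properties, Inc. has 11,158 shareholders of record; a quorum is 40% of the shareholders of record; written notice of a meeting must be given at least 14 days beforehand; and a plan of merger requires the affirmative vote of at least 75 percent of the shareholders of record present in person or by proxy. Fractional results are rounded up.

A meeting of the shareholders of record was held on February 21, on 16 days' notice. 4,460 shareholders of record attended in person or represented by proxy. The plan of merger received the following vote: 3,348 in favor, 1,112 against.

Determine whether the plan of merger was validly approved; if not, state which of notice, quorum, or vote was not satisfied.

Invalid — quorum requirement not satisfied.

Notice: 16 days given; 14 required. Satisfied.
Quorum: 40% of 11,158 = 4,463.20, rounded up to 4,464; 4,460 present. Not satisfied.
Vote: requires three-fourths of those present (4,460); 3/4 of 4460 = 3345, so 3,345 needed; 3,348 in favor. Satisfied.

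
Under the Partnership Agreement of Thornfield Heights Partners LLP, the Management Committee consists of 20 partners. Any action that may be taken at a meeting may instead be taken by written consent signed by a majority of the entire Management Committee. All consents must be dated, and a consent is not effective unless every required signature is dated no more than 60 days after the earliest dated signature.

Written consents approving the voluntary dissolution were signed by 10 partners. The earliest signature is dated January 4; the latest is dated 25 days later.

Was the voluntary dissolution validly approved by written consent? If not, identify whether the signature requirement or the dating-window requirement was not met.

Not effective — insufficient signatures.

Signatures required: a majority of 20 — a majority of 20 is 11, so 11 needed; 10 signed. Insufficient.
Dating window: the latest signature is 25 days after the earliest; the limit is 60 days. Within the window.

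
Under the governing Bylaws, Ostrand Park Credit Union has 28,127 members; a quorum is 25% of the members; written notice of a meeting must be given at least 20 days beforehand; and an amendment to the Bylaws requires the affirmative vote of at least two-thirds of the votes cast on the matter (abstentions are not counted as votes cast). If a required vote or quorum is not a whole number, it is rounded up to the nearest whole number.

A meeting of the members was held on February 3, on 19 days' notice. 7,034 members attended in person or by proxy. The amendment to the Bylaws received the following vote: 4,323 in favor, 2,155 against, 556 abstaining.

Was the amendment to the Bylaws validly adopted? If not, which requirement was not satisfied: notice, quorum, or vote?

Invalid — notice requirement not satisfied.

Notice: 19 days given; 20 required. Not satisfied.
Quorum: 25% of 28,127 = 7,031.75, rounded up to 7,032; 7,034 present. Satisfied.
Vote: requires two-thirds of the votes cast (7,034 − 556 abstaining = 6,478); 2/3 of 6478 = 4318.67, rounded up to 4319, so 4,319 needed; 4,323 in favor. Satisfied.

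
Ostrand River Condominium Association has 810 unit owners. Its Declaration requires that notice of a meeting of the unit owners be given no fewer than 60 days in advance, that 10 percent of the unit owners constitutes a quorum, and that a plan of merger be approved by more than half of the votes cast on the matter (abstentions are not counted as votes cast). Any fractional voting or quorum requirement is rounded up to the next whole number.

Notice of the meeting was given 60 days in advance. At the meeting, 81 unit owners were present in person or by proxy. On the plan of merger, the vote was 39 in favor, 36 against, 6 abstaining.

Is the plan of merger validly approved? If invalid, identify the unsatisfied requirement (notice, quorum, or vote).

Valid — all requirements satisfied.

Notice: 60 days given; 60 required. Satisfied.
Quorum: 10% of 810 = 81; 81 present. Satisfied.
Vote: requires a majority of the votes cast (81 − 6 abstaining = 75); a majority of 75 is 38, so 38 needed; 39 in favor. Satisfied.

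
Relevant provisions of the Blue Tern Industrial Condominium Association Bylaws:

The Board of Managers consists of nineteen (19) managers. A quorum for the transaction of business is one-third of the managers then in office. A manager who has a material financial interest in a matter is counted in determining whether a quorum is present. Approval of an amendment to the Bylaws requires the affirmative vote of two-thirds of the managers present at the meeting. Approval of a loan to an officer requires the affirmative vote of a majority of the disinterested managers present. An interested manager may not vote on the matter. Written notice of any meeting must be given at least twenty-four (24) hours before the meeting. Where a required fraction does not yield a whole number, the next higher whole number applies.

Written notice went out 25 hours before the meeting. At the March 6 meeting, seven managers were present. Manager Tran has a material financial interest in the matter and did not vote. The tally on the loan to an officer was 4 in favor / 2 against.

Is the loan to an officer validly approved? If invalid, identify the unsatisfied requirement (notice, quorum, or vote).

Valid — all requirements satisfied.

Notice: 25 hours given; 24 required (25 ≥ 24). Satisfied.
Quorum: 7 present (interested managers count toward quorum); quorum is 7. Satisfied.
Vote: the loan to an officer requires a majority of the disinterested managers present (7 − 1 = 6). A majority of 6 is 4, so 4 affirmative votes are needed; 4 voted in favor. Satisfied.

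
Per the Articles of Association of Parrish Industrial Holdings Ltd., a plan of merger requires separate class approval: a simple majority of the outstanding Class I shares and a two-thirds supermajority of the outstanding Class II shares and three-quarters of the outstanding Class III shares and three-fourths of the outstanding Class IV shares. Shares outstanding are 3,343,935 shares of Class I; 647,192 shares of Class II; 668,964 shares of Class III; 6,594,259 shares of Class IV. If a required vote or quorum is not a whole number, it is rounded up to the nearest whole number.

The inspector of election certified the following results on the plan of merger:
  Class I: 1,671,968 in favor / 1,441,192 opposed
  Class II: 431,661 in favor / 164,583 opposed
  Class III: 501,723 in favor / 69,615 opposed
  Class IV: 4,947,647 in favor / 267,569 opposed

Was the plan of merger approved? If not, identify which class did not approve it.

Class I: a majority of 3343935 is 1671968; 1,671,968 required, 1,671,968 in favor — approved.
Class II: 2/3 of 647192 = 431461.33, rounded up to 431462; 431,462 required, 431,661 in favor — approved.
Class III: 3/4 of 668964 = 501723; 501,723 required, 501,723 in favor — approved.
Class IV: 3/4 of 6594259 = 4945694.25, rounded up to 4945695; 4,945,695 required, 4,947,647 in favor — approved.

Approved — every class gave the required vote.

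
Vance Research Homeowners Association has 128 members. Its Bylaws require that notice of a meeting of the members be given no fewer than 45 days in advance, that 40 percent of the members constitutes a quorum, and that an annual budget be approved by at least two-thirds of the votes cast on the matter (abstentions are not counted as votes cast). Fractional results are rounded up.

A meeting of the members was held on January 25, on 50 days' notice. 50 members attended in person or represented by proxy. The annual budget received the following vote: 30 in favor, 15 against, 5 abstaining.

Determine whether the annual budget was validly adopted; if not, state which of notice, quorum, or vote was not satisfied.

Invalid — quorum requirement not satisfied.

Notice: 50 days given; 45 required. Satisfied.
Quorum: 40% of 128 = 51.20, rounded up to 52; 50 present. Not satisfied.
Vote: requires two-thirds of the votes cast (50 − 5 abstaining = 45); 2/3 of 45 = 30, so 30 needed; 30 in favor. Satisfied.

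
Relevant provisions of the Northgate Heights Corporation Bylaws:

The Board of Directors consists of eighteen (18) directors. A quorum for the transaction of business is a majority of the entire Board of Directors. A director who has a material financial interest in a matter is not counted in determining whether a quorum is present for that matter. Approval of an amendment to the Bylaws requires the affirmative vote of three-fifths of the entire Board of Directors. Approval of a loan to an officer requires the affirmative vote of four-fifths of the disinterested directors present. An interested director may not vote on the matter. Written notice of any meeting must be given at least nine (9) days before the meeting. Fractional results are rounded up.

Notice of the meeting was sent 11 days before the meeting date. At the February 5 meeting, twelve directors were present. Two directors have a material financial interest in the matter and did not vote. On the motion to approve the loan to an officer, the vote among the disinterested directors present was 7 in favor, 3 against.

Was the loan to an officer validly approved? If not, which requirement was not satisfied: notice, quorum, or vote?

Invalid — vote requirement not satisfied.

Notice: 11 days given; 9 required (11 ≥ 9). Satisfied.
Quorum: 12 present, but the 2 interested directors do not count, leaving 10. Quorum is 10. Satisfied.
Vote: the loan to an officer requires four-fifths of the disinterested directors present (12 − 2 = 10). 4/5 of 10 = 8, so 8 affirmative votes are needed; 7 voted in favor. Not satisfied.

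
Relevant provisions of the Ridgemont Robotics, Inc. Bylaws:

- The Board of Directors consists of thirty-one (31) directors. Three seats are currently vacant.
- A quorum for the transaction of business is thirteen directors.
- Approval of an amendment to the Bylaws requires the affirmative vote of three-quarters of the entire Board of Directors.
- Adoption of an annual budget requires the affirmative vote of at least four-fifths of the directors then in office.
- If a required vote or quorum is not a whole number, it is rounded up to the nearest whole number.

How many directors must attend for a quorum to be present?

13

The quorum is fixed at 13.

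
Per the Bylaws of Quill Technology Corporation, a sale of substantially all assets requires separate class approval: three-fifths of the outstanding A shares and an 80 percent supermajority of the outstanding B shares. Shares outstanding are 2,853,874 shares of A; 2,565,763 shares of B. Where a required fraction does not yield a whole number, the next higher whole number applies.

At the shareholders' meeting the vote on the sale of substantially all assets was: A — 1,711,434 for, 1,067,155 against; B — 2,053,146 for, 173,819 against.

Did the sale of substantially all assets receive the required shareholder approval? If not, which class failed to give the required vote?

A: 3/5 of 2853874 = 1712324.40, rounded up to 1712325; 1,712,325 required, 1,711,434 in favor — not approved.
B: 4/5 of 2565763 = 2052610.40, rounded up to 2052611; 2,052,611 required, 2,053,146 in favor — approved.

Not approved — the A shares did not give the required vote.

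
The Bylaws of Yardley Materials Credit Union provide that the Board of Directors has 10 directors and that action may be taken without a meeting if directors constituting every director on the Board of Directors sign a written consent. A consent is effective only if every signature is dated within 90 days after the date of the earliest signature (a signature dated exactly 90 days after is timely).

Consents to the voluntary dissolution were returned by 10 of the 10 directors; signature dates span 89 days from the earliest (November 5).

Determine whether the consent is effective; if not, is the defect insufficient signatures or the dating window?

Effective — both the signature and dating-window requirements are satisfied.

Signatures required: the unanimous vote of 10 — unanimous means all 10, so 10 needed; 10 signed. Sufficient.
Dating window: the latest signature is 89 days after the earliest; the limit is 90 days. Within the window.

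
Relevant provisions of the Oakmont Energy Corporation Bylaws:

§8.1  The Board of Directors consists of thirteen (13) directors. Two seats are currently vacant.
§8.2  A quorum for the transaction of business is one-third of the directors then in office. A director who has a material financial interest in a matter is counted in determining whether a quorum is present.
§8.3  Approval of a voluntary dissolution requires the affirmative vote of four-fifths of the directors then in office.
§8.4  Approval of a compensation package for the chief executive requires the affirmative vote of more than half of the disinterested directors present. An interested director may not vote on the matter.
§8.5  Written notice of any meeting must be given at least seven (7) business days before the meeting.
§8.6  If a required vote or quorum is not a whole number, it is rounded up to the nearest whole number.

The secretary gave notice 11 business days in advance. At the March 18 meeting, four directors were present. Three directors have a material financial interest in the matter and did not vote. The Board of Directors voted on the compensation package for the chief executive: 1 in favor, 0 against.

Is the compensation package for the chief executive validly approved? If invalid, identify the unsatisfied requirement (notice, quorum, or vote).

Valid — all requirements satisfied.

Notice: 11 business days given; 7 required (11 ≥ 7). Satisfied.
Quorum: 4 present (interested directors count toward quorum); quorum is 4. Satisfied.
Vote: the compensation package for the chief executive requires a majority of the disinterested directors present (4 − 3 = 1). A majority of 1 is 1, so 1 affirmative vote is needed; 1 voted in favor. Satisfied.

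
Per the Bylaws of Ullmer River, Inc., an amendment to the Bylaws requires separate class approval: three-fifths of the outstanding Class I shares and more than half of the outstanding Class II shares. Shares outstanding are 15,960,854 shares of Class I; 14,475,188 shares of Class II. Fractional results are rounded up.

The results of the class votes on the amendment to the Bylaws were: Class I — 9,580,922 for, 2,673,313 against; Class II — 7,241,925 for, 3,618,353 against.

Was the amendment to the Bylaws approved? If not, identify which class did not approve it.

Class I: 3/5 of 15960854 = 9576512.40, rounded up to 9576513; 9,576,513 required, 9,580,922 in favor — approved.
Class II: a majority of 14475188 is 7237595; 7,237,595 required, 7,241,925 in favor — approved.

Approved — every class gave the required vote.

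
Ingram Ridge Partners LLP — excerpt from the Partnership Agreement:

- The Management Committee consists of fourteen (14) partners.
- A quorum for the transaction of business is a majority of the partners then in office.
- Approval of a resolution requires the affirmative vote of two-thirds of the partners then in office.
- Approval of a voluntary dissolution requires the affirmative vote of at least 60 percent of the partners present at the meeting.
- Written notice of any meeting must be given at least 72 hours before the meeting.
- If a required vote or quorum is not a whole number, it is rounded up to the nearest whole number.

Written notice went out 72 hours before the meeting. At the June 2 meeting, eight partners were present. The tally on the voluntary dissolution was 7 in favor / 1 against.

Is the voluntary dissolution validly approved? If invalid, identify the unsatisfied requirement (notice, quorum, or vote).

Notice: 72 hours given; 72 required (72 ≥ 72). Satisfied.
Quorum: 8 present; quorum is 8. Satisfied.
Vote: the voluntary dissolution requires three-fifths of the partners present (8). 3/5 of 8 = 4.80, rounded up to 5, so 5 affirmative votes are needed; 7 voted in favor. Satisfied.

Valid — all requirements satisfied.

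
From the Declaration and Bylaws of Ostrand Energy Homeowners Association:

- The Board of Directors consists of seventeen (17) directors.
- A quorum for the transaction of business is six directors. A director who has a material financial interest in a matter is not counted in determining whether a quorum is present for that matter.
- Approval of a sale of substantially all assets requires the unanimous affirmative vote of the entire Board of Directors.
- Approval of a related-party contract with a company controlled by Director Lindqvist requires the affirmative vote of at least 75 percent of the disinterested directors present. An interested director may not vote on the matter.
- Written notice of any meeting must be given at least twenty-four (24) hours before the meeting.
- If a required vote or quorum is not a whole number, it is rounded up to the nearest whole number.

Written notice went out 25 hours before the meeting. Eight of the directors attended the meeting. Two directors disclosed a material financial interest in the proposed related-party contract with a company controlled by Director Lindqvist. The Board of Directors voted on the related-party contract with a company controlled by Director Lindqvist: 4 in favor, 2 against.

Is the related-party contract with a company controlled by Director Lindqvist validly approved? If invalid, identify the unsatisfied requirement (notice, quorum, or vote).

Notice: 25 hours given; 24 required (25 ≥ 24). Satisfied.
Quorum: 8 present, but the 2 interested directors do not count, leaving 6. Quorum is 6. Satisfied.
Vote: the related-party contract with a company controlled by Director Lindqvist requires three-fourths of the disinterested directors present (8 − 2 = 6). 3/4 of 6 = 4.50, rounded up to 5, so 5 affirmative votes are needed; 4 voted in favor. Not satisfied.

Invalid — vote requirement not satisfied.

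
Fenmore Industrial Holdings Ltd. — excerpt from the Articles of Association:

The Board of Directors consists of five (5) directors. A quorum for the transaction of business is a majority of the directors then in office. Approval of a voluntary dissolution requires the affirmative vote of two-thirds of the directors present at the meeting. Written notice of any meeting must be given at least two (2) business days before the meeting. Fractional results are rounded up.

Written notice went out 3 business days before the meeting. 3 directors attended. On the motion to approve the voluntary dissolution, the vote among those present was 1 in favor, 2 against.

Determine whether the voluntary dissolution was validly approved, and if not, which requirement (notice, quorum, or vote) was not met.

Invalid — vote requirement not satisfied.

Notice: 3 business days given; 2 required (3 ≥ 2). Satisfied.
Quorum: 3 present; quorum is 3. Satisfied.
Vote: the voluntary dissolution requires two-thirds of the directors present (3). 2/3 of 3 = 2, so 2 affirmative votes are needed; 1 voted in favor. Not satisfied.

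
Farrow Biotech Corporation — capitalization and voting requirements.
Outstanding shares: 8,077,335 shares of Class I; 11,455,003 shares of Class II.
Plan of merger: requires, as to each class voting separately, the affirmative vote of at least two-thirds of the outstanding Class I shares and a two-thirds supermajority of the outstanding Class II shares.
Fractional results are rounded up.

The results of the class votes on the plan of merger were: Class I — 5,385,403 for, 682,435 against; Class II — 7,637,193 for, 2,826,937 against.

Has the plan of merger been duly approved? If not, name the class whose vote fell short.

Approved — every class gave the required vote.

Class I: 2/3 of 8077335 = 5384890; 5,384,890 required, 5,385,403 in favor — approved.
Class II: 2/3 of 11455003 = 7636668.67, rounded up to 7636669; 7,636,669 required, 7,637,193 in favor — approved.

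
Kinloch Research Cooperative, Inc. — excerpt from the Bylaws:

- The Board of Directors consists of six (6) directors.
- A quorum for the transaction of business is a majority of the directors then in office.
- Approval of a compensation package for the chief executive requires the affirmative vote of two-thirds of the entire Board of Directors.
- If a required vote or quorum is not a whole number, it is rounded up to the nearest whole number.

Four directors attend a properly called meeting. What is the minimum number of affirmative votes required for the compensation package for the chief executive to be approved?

The compensation package for the chief executive requires two-thirds of the entire Board of Directors (6).
2/3 of 6 = 4.

4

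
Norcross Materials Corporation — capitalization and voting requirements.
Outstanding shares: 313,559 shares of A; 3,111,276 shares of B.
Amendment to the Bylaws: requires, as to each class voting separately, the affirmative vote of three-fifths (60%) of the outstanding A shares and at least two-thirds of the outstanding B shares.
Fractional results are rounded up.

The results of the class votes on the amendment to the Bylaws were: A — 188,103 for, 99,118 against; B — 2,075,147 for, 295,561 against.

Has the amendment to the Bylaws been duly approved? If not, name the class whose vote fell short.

Not approved — the A shares did not give the required vote.

A: 3/5 of 313559 = 188135.40, rounded up to 188136; 188,136 required, 188,103 in favor — not approved.
B: 2/3 of 3111276 = 2074184; 2,074,184 required, 2,075,147 in favor — approved.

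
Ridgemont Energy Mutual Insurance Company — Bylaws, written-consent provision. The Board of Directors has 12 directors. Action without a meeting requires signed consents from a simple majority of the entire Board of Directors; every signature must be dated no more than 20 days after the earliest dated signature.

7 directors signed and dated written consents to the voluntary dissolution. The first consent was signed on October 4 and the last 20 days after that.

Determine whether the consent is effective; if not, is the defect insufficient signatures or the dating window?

Effective — both the signature and dating-window requirements are satisfied.

Signatures required: a simple majority of 12 — a majority of 12 is 7, so 7 needed; 7 signed. Sufficient.
Dating window: the latest signature is 20 days after the earliest; the limit is 20 days. Within the window.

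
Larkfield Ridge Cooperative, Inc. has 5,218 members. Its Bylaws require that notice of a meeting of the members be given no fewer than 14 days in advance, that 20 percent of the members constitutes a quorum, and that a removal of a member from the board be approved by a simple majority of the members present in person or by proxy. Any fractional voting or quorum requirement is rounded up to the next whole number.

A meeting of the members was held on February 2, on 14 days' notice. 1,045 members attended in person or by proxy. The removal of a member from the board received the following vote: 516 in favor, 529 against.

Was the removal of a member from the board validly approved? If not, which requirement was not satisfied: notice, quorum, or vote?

Invalid — vote requirement not satisfied.

Notice: 14 days given; 14 required. Satisfied.
Quorum: 20% of 5,218 = 1,043.60, rounded up to 1,044; 1,045 present. Satisfied.
Vote: requires a majority of those present (1,045); a majority of 1045 is 523, so 523 needed; 516 in favor. Not satisfied.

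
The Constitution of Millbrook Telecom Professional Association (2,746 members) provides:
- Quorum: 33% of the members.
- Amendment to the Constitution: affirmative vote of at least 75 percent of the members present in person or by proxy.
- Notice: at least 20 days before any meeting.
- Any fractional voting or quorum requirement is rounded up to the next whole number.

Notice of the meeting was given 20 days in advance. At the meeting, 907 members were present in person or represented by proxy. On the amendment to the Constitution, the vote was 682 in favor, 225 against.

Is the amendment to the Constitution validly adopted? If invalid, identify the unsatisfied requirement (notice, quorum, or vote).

Notice: 20 days given; 20 required. Satisfied.
Quorum: 33% of 2,746 = 906.18, rounded up to 907; 907 present. Satisfied.
Vote: requires three-fourths of those present (907); 3/4 of 907 = 680.25, rounded up to 681, so 681 needed; 682 in favor. Satisfied.

Valid — all requirements satisfied.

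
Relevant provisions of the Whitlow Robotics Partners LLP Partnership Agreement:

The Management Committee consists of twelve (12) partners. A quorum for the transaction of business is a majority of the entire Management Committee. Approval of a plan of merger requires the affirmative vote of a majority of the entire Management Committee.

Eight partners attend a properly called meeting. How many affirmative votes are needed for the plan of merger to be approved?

The plan of merger requires a majority of the entire Management Committee (12).
A majority of 12 is 7.

7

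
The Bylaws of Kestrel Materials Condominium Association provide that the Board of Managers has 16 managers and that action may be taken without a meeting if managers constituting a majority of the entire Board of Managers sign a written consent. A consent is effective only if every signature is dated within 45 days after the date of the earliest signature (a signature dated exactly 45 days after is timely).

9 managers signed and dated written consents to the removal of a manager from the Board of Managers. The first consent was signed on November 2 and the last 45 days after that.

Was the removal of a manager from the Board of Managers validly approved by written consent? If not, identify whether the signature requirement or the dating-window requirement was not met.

Signatures required: a majority of 16 — a majority of 16 is 9, so 9 needed; 9 signed. Sufficient.
Dating window: the latest signature is 45 days after the earliest; the limit is 45 days. Within the window.

Effective — both the signature and dating-window requirements are satisfied.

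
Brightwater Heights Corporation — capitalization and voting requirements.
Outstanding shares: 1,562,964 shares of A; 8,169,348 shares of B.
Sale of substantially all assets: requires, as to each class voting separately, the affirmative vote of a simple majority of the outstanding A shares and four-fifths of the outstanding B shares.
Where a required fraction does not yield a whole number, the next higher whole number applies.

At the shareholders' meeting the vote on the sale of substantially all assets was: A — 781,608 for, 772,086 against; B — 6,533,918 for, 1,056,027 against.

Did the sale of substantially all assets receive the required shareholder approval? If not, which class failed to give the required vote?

A: a majority of 1562964 is 781483; 781,483 required, 781,608 in favor — approved.
B: 4/5 of 8169348 = 6535478.40, rounded up to 6535479; 6,535,479 required, 6,533,918 in favor — not approved.

Not approved — the B shares did not give the required vote.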